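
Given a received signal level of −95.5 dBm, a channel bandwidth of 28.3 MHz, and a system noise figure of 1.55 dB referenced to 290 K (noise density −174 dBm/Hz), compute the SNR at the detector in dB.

2.4 dB

Noise floor: N = −174 + 10 log₁₀(B) + NF
10 log₁₀(2.83×10⁷) = 74.52 dB
N = −174 + 74.52 + 1.55 = −97.93 dBm
SNR = P_sig − N = −95.5 − (−97.93) = 2.43 dB → 2.4 dB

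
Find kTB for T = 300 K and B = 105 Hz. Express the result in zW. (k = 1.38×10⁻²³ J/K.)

P_n = kTB = 1.38×10⁻²³ × 300 × 1.05×10² = 4.35×10⁻¹⁹ W = 435 zW

435 zW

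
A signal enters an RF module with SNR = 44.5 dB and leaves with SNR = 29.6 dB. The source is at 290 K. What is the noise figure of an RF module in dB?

14.9 dB

NF (dB) = SNR_in(dB) − SNR_out(dB) when the source is at T₀
NF = 44.5 − 29.6 = 14.9 dB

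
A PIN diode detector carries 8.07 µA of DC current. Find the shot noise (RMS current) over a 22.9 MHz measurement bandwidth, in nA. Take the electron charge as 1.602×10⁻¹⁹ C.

I_n = √(2qI·B)
2qI·B = 2 × 1.602×10⁻¹⁹ × 8.07×10⁻⁶ × 2.29×10⁷ = 5.92×10⁻¹⁷ A²
I_n = √(5.92×10⁻¹⁷) = 7.69×10⁻⁹ A = 7.69 nA

7.69 nA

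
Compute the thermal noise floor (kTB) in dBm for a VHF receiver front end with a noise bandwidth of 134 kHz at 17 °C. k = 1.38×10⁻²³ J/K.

T = 17 °C + 273.15 = 290.15 K
P_n = kTB = 1.38×10⁻²³ × 290.15 × 1.34×10⁵ = 5.37×10⁻¹⁶ W
In dBm: 10 log₁₀(5.37×10⁻¹⁶ / 10⁻³) = −122.7 dBm

−122.7 dBm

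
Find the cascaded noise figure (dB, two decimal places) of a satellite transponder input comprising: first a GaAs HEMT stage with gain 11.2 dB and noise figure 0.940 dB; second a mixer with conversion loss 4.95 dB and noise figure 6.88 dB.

1.86 dB

Convert to linear (a loss of L dB is a gain of −L dB): F_i = 10^(NF_i/10), G_i = 10^(G_i,dB/10)
  Stage 1: F_1 = 10^(0.940/10) = 1.242, G_1 = 10^(11.2/10) = 13.18
  Stage 2: F_2 = 10^(6.88/10) = 4.875, G_2 = 10^(−4.95/10) = 0.3199
Friis cascade:
  F = 1.242 + (4.875 − 1)/13.18 = 1.536
NF = 10 log₁₀(1.536) = 1.86 dB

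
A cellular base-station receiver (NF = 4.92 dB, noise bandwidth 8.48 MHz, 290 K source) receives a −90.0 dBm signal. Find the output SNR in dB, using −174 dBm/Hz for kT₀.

Noise floor: N = −174 + 10 log₁₀(B) + NF
10 log₁₀(8.48×10⁶) = 69.28 dB
N = −174 + 69.28 + 4.92 = −99.80 dBm
SNR = P_sig − N = −90.0 − (−99.80) = 9.80 dB → 9.8 dB

9.8 dB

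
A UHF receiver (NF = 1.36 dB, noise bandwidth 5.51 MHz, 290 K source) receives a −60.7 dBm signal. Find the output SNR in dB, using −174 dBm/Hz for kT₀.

Noise floor: N = −174 + 10 log₁₀(B) + NF
10 log₁₀(5.51×10⁶) = 67.41 dB
N = −174 + 67.41 + 1.36 = −105.23 dBm
SNR = P_sig − N = −60.7 − (−105.23) = 44.53 dB → 44.5 dB

44.5 dB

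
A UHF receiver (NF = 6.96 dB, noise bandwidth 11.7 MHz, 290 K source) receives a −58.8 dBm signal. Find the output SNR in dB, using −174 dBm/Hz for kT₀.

Noise floor: N = −174 + 10 log₁₀(B) + NF
10 log₁₀(1.17×10⁷) = 70.68 dB
N = −174 + 70.68 + 6.96 = −96.36 dBm
SNR = P_sig − N = −58.8 − (−96.36) = 37.56 dB → 37.6 dB

37.6 dB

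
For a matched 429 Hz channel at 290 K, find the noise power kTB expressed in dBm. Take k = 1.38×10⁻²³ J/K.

−147.7 dBm

P_n = kTB = 1.38×10⁻²³ × 290 × 4.29×10² = 1.72×10⁻¹⁸ W
In dBm: 10 log₁₀(1.72×10⁻¹⁸ / 10⁻³) = −147.7 dBm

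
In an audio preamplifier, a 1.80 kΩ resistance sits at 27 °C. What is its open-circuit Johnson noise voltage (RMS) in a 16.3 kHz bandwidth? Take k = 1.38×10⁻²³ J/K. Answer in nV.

T = 27 °C + 273.15 = 300.15 K
V_n = √(4kTRB)
4kTRB = 4 × 1.38×10⁻²³ × 300.15 × 1.80×10³ × 1.63×10⁴ = 4.86×10⁻¹³ V²
V_n = √(4.86×10⁻¹³) = 6.97×10⁻⁷ V = 697 nV

697 nV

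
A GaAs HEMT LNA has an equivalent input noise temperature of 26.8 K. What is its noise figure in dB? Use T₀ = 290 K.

F = 1 + T_e/T₀ = 1 + 26.8/290 = 1.09241
NF = 10 log₁₀(1.09241) = 0.384 dB

0.384 dB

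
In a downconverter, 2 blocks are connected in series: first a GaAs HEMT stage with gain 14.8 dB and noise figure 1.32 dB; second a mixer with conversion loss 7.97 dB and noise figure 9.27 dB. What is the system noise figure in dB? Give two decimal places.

Convert to linear (a loss of L dB is a gain of −L dB): F_i = 10^(NF_i/10), G_i = 10^(G_i,dB/10)
  Stage 1: F_1 = 10^(1.32/10) = 1.355, G_1 = 10^(14.8/10) = 30.20
  Stage 2: F_2 = 10^(9.27/10) = 8.453, G_2 = 10^(−7.97/10) = 0.1596
Friis cascade:
  F = 1.355 + (8.453 − 1)/30.20 = 1.602
NF = 10 log₁₀(1.602) = 2.05 dB

2.05 dB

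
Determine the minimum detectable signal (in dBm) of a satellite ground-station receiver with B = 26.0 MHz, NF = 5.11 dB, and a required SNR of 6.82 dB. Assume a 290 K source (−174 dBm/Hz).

−87.9 dBm

Sensitivity = −174 + 10 log₁₀(B) + NF + SNR_min
= −174 + 74.15 + 5.11 + 6.82
= −87.92 dBm → −87.9 dBm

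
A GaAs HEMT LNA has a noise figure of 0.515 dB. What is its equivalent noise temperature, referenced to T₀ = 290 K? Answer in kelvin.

F = 10^(0.515/10) = 1.1259
T_e = (F − 1)·T₀ = (1.1259 − 1) × 290 = 36.5 K

36.5 K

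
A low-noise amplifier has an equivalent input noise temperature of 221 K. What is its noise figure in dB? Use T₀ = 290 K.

F = 1 + T_e/T₀ = 1 + 221/290 = 1.76207
NF = 10 log₁₀(1.76207) = 2.46 dB

2.46 dB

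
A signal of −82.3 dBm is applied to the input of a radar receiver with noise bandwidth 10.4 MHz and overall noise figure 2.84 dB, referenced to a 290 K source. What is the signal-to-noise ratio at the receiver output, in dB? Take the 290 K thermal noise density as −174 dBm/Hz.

Noise floor: N = −174 + 10 log₁₀(B) + NF
10 log₁₀(1.04×10⁷) = 70.17 dB
N = −174 + 70.17 + 2.84 = −100.99 dBm
SNR = P_sig − N = −82.3 − (−100.99) = 18.69 dB → 18.7 dB

18.7 dB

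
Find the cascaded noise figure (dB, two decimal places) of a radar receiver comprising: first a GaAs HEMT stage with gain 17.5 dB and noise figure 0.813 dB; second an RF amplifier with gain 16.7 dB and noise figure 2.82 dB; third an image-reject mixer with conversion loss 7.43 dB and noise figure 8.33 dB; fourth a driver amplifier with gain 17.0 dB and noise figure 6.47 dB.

Convert to linear (a loss of L dB is a gain of −L dB): F_i = 10^(NF_i/10), G_i = 10^(G_i,dB/10)
  Stage 1: F_1 = 10^(0.813/10) = 1.206, G_1 = 10^(17.5/10) = 56.23
  Stage 2: F_2 = 10^(2.82/10) = 1.914, G_2 = 10^(16.7/10) = 46.77
  Stage 3: F_3 = 10^(8.33/10) = 6.808, G_3 = 10^(−7.43/10) = 0.1807
  Stage 4: F_4 = 10^(6.47/10) = 4.436, G_4 = 10^(17.0/10) = 50.12
Friis cascade:
  F = 1.206 + (1.914 − 1)/56.23 + (6.808 − 1)/2630 + (4.436 − 1)/475.3 = 1.232
NF = 10 log₁₀(1.232) = 0.90 dB

0.90 dB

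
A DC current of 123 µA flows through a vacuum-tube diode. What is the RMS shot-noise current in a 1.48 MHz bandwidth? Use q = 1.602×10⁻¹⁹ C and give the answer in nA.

I_n = √(2qI·B)
2qI·B = 2 × 1.602×10⁻¹⁹ × 1.23×10⁻⁴ × 1.48×10⁶ = 5.83×10⁻¹⁷ A²
I_n = √(5.83×10⁻¹⁷) = 7.64×10⁻⁹ A = 7.64 nA

7.64 nA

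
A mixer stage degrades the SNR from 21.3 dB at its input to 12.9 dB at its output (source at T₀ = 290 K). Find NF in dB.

NF (dB) = SNR_in(dB) − SNR_out(dB) when the source is at T₀
NF = 21.3 − 12.9 = 8.4 dB

8.4 dB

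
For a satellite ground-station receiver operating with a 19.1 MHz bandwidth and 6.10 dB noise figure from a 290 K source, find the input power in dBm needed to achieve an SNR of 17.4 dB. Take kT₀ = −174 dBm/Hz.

−77.7 dBm

Sensitivity = −174 + 10 log₁₀(B) + NF + SNR_min
= −174 + 72.81 + 6.10 + 17.4
= −77.69 dBm → −77.7 dBm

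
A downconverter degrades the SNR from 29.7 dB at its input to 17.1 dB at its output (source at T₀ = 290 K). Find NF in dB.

NF (dB) = SNR_in(dB) − SNR_out(dB) when the source is at T₀
NF = 29.7 − 17.1 = 12.6 dB

12.6 dB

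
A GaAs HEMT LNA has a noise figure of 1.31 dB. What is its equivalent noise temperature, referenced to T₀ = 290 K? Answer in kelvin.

F = 10^(1.31/10) = 1.35207
T_e = (F − 1)·T₀ = (1.35207 − 1) × 290 = 102 K

102 K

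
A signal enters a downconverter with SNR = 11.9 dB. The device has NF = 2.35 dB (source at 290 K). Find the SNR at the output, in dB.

9.55 dB

By definition F = SNR_in/SNR_out, so in dB: SNR_out = SNR_in − NF
SNR_out = 11.9 − 2.35 = 9.55 dB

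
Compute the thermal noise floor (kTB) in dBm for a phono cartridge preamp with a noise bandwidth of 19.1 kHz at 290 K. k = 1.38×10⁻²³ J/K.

−131.2 dBm

P_n = kTB = 1.38×10⁻²³ × 290 × 1.91×10⁴ = 7.64×10⁻¹⁷ W
In dBm: 10 log₁₀(7.64×10⁻¹⁷ / 10⁻³) = −131.2 dBm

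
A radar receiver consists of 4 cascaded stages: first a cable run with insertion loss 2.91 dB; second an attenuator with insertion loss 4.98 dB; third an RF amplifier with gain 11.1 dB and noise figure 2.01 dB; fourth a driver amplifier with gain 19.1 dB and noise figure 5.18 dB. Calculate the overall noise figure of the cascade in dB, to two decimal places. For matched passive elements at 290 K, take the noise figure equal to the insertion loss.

10.36 dB

Convert to linear (a loss of L dB is a gain of −L dB): F_i = 10^(NF_i/10), G_i = 10^(G_i,dB/10)
  Stage 1: F_1 = 10^(2.91/10) = 1.954, G_1 = 10^(−2.91/10) = 0.5117
  Stage 2: F_2 = 10^(4.98/10) = 3.148, G_2 = 10^(−4.98/10) = 0.3177
  Stage 3: F_3 = 10^(2.01/10) = 1.589, G_3 = 10^(11.1/10) = 12.88
  Stage 4: F_4 = 10^(5.18/10) = 3.296, G_4 = 10^(19.1/10) = 81.28
Friis cascade:
  F = 1.954 + (3.148 − 1)/0.5117 + (1.589 − 1)/0.1626 + (3.296 − 1)/2.094 = 10.87
NF = 10 log₁₀(10.87) = 10.36 dB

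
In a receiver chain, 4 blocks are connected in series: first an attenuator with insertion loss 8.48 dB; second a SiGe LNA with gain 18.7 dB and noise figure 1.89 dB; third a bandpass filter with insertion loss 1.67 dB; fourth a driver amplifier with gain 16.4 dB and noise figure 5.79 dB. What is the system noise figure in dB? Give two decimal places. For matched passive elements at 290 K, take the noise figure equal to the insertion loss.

Convert to linear (a loss of L dB is a gain of −L dB): F_i = 10^(NF_i/10), G_i = 10^(G_i,dB/10)
  Stage 1: F_1 = 10^(8.48/10) = 7.047, G_1 = 10^(−8.48/10) = 0.1419
  Stage 2: F_2 = 10^(1.89/10) = 1.545, G_2 = 10^(18.7/10) = 74.13
  Stage 3: F_3 = 10^(1.67/10) = 1.469, G_3 = 10^(−1.67/10) = 0.6808
  Stage 4: F_4 = 10^(5.79/10) = 3.793, G_4 = 10^(16.4/10) = 43.65
Friis cascade:
  F = 7.047 + (1.545 − 1)/0.1419 + (1.469 − 1)/10.52 + (3.793 − 1)/7.161 = 11.32
NF = 10 log₁₀(11.32) = 10.54 dB

10.54 dB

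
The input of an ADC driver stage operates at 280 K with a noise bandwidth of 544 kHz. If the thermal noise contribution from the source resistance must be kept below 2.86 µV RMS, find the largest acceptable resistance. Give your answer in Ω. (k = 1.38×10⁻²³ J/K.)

973 Ω

Johnson–Nyquist: V_n = √(4kTRB) ⇒ R = V_n² / (4kTB)
4kTB = 4 × 1.38×10⁻²³ × 280 × 5.44×10⁵ = 8.41×10⁻¹⁵
R = (2.86×10⁻⁶)² / 8.41×10⁻¹⁵ = 9.73×10² Ω = 973 Ω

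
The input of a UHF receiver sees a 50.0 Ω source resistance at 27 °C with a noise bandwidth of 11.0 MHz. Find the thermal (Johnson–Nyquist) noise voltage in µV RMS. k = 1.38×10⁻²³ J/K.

3.02 µV

T = 27 °C + 273.15 = 300.15 K
V_n = √(4kTRB)
4kTRB = 4 × 1.38×10⁻²³ × 300.15 × 5.00×10¹ × 1.10×10⁷ = 9.11×10⁻¹² V²
V_n = √(9.11×10⁻¹²) = 3.02×10⁻⁶ V = 3.02 µV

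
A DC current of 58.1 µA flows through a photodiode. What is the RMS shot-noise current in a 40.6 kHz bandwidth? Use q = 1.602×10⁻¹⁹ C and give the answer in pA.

869 pA

I_n = √(2qI·B)
2qI·B = 2 × 1.602×10⁻¹⁹ × 5.81×10⁻⁵ × 4.06×10⁴ = 7.56×10⁻¹⁹ A²
I_n = √(7.56×10⁻¹⁹) = 8.69×10⁻¹⁰ A = 869 pA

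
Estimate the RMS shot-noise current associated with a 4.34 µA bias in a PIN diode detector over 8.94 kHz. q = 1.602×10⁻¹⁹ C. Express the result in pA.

I_n = √(2qI·B)
2qI·B = 2 × 1.602×10⁻¹⁹ × 4.34×10⁻⁶ × 8.94×10³ = 1.24×10⁻²⁰ A²
I_n = √(1.24×10⁻²⁰) = 1.11×10⁻¹⁰ A = 111 pA

111 pA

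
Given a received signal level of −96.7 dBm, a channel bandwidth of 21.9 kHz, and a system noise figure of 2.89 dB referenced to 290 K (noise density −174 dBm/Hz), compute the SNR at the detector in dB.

Noise floor: N = −174 + 10 log₁₀(B) + NF
10 log₁₀(2.19×10⁴) = 43.4 dB
N = −174 + 43.4 + 2.89 = −127.71 dBm
SNR = P_sig − N = −96.7 − (−127.71) = 31.01 dB → 31.0 dB

31.0 dB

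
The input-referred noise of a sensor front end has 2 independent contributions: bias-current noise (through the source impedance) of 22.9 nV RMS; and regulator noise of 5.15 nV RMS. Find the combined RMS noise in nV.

23.5 nV

Uncorrelated sources add in power (mean-square): V_tot = √(ΣV_i²)
V_tot = √[(2.29×10⁻⁸)² + (5.15×10⁻⁹)²] = 2.35×10⁻⁸ V = 23.5 nV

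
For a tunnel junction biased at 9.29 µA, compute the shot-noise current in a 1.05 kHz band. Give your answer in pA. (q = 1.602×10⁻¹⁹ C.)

I_n = √(2qI·B)
2qI·B = 2 × 1.602×10⁻¹⁹ × 9.29×10⁻⁶ × 1.05×10³ = 3.13×10⁻²¹ A²
I_n = √(3.13×10⁻²¹) = 5.59×10⁻¹¹ A = 55.9 pA

55.9 pA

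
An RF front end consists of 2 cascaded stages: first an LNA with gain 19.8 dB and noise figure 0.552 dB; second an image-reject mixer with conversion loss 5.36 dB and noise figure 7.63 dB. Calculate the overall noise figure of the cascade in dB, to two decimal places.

0.74 dB

Convert to linear (a loss of L dB is a gain of −L dB): F_i = 10^(NF_i/10), G_i = 10^(G_i,dB/10)
  Stage 1: F_1 = 10^(0.552/10) = 1.136, G_1 = 10^(19.8/10) = 95.50
  Stage 2: F_2 = 10^(7.63/10) = 5.794, G_2 = 10^(−5.36/10) = 0.2911
Friis cascade:
  F = 1.136 + (5.794 − 1)/95.50 = 1.186
NF = 10 log₁₀(1.186) = 0.74 dB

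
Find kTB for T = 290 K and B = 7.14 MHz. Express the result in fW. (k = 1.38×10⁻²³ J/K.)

28.6 fW

P_n = kTB = 1.38×10⁻²³ × 290 × 7.14×10⁶ = 2.86×10⁻¹⁴ W = 28.6 fW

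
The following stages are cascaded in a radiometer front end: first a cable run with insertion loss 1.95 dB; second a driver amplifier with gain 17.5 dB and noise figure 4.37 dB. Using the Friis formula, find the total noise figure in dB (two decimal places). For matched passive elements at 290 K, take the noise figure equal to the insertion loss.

Convert to linear (a loss of L dB is a gain of −L dB): F_i = 10^(NF_i/10), G_i = 10^(G_i,dB/10)
  Stage 1: F_1 = 10^(1.95/10) = 1.567, G_1 = 10^(−1.95/10) = 0.6383
  Stage 2: F_2 = 10^(4.37/10) = 2.735, G_2 = 10^(17.5/10) = 56.23
Friis cascade:
  F = 1.567 + (2.735 − 1)/0.6383 = 4.285
NF = 10 log₁₀(4.285) = 6.32 dB

6.32 dB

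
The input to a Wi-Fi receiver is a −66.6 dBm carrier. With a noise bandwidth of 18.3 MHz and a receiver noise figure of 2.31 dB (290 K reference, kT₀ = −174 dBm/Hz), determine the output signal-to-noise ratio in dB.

Noise floor: N = −174 + 10 log₁₀(B) + NF
10 log₁₀(1.83×10⁷) = 72.62 dB
N = −174 + 72.62 + 2.31 = −99.07 dBm
SNR = P_sig − N = −66.6 − (−99.07) = 32.47 dB → 32.5 dB

32.5 dB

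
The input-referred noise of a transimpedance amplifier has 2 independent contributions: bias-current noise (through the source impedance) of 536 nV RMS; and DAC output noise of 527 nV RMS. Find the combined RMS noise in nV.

752 nV

Uncorrelated sources add in power (mean-square): V_tot = √(ΣV_i²)
V_tot = √[(5.36×10⁻⁷)² + (5.27×10⁻⁷)²] = 7.52×10⁻⁷ V = 752 nV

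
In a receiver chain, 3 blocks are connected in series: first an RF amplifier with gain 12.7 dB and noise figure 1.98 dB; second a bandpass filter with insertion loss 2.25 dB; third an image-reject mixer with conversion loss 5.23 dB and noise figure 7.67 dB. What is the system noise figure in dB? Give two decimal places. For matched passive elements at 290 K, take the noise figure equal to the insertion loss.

3.12 dB

Convert to linear (a loss of L dB is a gain of −L dB): F_i = 10^(NF_i/10), G_i = 10^(G_i,dB/10)
  Stage 1: F_1 = 10^(1.98/10) = 1.578, G_1 = 10^(12.7/10) = 18.62
  Stage 2: F_2 = 10^(2.25/10) = 1.679, G_2 = 10^(−2.25/10) = 0.5957
  Stage 3: F_3 = 10^(7.67/10) = 5.848, G_3 = 10^(−5.23/10) = 0.2999
Friis cascade:
  F = 1.578 + (1.679 − 1)/18.62 + (5.848 − 1)/11.09 = 2.051
NF = 10 log₁₀(2.051) = 3.12 dB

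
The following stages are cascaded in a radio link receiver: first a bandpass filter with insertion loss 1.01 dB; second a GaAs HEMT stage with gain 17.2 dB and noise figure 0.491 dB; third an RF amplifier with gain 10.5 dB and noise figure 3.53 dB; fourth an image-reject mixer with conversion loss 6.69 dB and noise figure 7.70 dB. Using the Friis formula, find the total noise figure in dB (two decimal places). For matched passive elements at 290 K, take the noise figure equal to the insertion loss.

1.62 dB

Convert to linear (a loss of L dB is a gain of −L dB): F_i = 10^(NF_i/10), G_i = 10^(G_i,dB/10)
  Stage 1: F_1 = 10^(1.01/10) = 1.262, G_1 = 10^(−1.01/10) = 0.7925
  Stage 2: F_2 = 10^(0.491/10) = 1.120, G_2 = 10^(17.2/10) = 52.48
  Stage 3: F_3 = 10^(3.53/10) = 2.254, G_3 = 10^(10.5/10) = 11.22
  Stage 4: F_4 = 10^(7.70/10) = 5.888, G_4 = 10^(−6.69/10) = 0.2143
Friis cascade:
  F = 1.262 + (1.120 − 1)/0.7925 + (2.254 − 1)/41.59 + (5.888 − 1)/466.7 = 1.453
NF = 10 log₁₀(1.453) = 1.62 dB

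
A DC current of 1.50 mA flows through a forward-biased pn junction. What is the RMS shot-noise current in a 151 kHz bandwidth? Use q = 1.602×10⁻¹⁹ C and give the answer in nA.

8.52 nA

I_n = √(2qI·B)
2qI·B = 2 × 1.602×10⁻¹⁹ × 1.50×10⁻³ × 1.51×10⁵ = 7.26×10⁻¹⁷ A²
I_n = √(7.26×10⁻¹⁷) = 8.52×10⁻⁹ A = 8.52 nA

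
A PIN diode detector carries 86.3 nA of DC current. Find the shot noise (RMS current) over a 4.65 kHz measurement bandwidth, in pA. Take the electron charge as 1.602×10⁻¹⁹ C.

11.3 pA

I_n = √(2qI·B)
2qI·B = 2 × 1.602×10⁻¹⁹ × 8.63×10⁻⁸ × 4.65×10³ = 1.29×10⁻²² A²
I_n = √(1.29×10⁻²²) = 1.13×10⁻¹¹ A = 11.3 pA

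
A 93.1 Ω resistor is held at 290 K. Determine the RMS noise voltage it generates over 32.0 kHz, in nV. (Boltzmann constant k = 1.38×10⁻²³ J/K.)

V_n = √(4kTRB)
4kTRB = 4 × 1.38×10⁻²³ × 290 × 9.31×10¹ × 3.20×10⁴ = 4.77×10⁻¹⁴ V²
V_n = √(4.77×10⁻¹⁴) = 2.18×10⁻⁷ V = 218 nV

218 nV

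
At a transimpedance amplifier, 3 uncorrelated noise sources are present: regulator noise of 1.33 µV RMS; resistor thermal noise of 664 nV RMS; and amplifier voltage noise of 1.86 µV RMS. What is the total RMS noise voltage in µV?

Uncorrelated sources add in power (mean-square): V_tot = √(ΣV_i²)
V_tot = √[(1.33×10⁻⁶)² + (6.64×10⁻⁷)² + (1.86×10⁻⁶)²] = 2.38×10⁻⁶ V = 2.38 µV

2.38 µV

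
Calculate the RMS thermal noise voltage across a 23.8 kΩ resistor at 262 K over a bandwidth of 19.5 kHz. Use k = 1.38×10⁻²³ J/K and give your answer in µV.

2.59 µV

V_n = √(4kTRB)
4kTRB = 4 × 1.38×10⁻²³ × 262 × 2.38×10⁴ × 1.95×10⁴ = 6.71×10⁻¹² V²
V_n = √(6.71×10⁻¹²) = 2.59×10⁻⁶ V = 2.59 µV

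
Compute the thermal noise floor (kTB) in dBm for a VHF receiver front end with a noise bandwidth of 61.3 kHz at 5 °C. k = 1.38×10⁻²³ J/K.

T = 5 °C + 273.15 = 278.15 K
P_n = kTB = 1.38×10⁻²³ × 278.15 × 6.13×10⁴ = 2.35×10⁻¹⁶ W
In dBm: 10 log₁₀(2.35×10⁻¹⁶ / 10⁻³) = −126.3 dBm

−126.3 dBm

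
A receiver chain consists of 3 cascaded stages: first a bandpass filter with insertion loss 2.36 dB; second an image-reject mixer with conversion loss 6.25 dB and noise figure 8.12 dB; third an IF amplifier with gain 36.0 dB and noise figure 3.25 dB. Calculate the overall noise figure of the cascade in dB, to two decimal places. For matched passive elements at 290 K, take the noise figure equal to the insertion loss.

12.85 dB

Convert to linear (a loss of L dB is a gain of −L dB): F_i = 10^(NF_i/10), G_i = 10^(G_i,dB/10)
  Stage 1: F_1 = 10^(2.36/10) = 1.722, G_1 = 10^(−2.36/10) = 0.5808
  Stage 2: F_2 = 10^(8.12/10) = 6.486, G_2 = 10^(−6.25/10) = 0.2371
  Stage 3: F_3 = 10^(3.25/10) = 2.113, G_3 = 10^(36.0/10) = 3981
Friis cascade:
  F = 1.722 + (6.486 − 1)/0.5808 + (2.113 − 1)/0.1377 = 19.25
NF = 10 log₁₀(19.25) = 12.85 dB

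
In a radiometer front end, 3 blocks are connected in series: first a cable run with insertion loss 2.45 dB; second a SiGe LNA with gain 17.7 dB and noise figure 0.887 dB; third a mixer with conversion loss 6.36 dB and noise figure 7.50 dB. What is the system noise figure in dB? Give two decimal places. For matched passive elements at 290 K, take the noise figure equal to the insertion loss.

3.61 dB

Convert to linear (a loss of L dB is a gain of −L dB): F_i = 10^(NF_i/10), G_i = 10^(G_i,dB/10)
  Stage 1: F_1 = 10^(2.45/10) = 1.758, G_1 = 10^(−2.45/10) = 0.5689
  Stage 2: F_2 = 10^(0.887/10) = 1.227, G_2 = 10^(17.7/10) = 58.88
  Stage 3: F_3 = 10^(7.50/10) = 5.623, G_3 = 10^(−6.36/10) = 0.2312
Friis cascade:
  F = 1.758 + (1.227 − 1)/0.5689 + (5.623 − 1)/33.50 = 2.294
NF = 10 log₁₀(2.294) = 3.61 dB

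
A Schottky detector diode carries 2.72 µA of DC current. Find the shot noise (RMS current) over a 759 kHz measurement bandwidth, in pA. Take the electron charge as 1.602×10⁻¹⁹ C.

I_n = √(2qI·B)
2qI·B = 2 × 1.602×10⁻¹⁹ × 2.72×10⁻⁶ × 7.59×10⁵ = 6.61×10⁻¹⁹ A²
I_n = √(6.61×10⁻¹⁹) = 8.13×10⁻¹⁰ A = 813 pA

813 pA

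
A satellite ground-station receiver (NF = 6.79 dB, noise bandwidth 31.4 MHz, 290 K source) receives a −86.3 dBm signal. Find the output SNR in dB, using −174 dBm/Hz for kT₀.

Noise floor: N = −174 + 10 log₁₀(B) + NF
10 log₁₀(3.14×10⁷) = 74.97 dB
N = −174 + 74.97 + 6.79 = −92.24 dBm
SNR = P_sig − N = −86.3 − (−92.24) = 5.94 dB → 5.9 dB

5.9 dB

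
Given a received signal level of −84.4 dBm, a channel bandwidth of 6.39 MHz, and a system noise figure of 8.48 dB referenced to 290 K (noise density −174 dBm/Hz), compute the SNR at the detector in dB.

13.1 dB

Noise floor: N = −174 + 10 log₁₀(B) + NF
10 log₁₀(6.39×10⁶) = 68.06 dB
N = −174 + 68.06 + 8.48 = −97.46 dBm
SNR = P_sig − N = −84.4 − (−97.46) = 13.06 dB → 13.1 dB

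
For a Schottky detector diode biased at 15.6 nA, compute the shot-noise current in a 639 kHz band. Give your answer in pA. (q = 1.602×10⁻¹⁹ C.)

I_n = √(2qI·B)
2qI·B = 2 × 1.602×10⁻¹⁹ × 1.56×10⁻⁸ × 6.39×10⁵ = 3.19×10⁻²¹ A²
I_n = √(3.19×10⁻²¹) = 5.65×10⁻¹¹ A = 56.5 pA

56.5 pA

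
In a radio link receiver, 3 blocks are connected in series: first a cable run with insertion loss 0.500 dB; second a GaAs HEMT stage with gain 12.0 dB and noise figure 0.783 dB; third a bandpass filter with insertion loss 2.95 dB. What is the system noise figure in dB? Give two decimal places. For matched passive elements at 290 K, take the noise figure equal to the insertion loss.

1.50 dB

Convert to linear (a loss of L dB is a gain of −L dB): F_i = 10^(NF_i/10), G_i = 10^(G_i,dB/10)
  Stage 1: F_1 = 10^(0.500/10) = 1.122, G_1 = 10^(−0.500/10) = 0.8913
  Stage 2: F_2 = 10^(0.783/10) = 1.198, G_2 = 10^(12.0/10) = 15.85
  Stage 3: F_3 = 10^(2.95/10) = 1.972, G_3 = 10^(−2.95/10) = 0.5070
Friis cascade:
  F = 1.122 + (1.198 − 1)/0.8913 + (1.972 − 1)/14.13 = 1.413
NF = 10 log₁₀(1.413) = 1.50 dB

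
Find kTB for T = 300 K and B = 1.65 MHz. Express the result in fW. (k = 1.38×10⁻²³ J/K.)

P_n = kTB = 1.38×10⁻²³ × 300 × 1.65×10⁶ = 6.83×10⁻¹⁵ W = 6.83 fW

6.83 fW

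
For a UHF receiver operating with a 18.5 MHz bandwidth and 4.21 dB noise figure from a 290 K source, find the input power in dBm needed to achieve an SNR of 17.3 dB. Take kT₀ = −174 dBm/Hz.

−79.8 dBm

Sensitivity = −174 + 10 log₁₀(B) + NF + SNR_min
= −174 + 72.67 + 4.21 + 17.3
= −79.82 dBm → −79.8 dBm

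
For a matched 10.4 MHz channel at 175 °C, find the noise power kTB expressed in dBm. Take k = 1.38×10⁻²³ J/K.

T = 175 °C + 273.15 = 448.15 K
P_n = kTB = 1.38×10⁻²³ × 448.15 × 1.04×10⁷ = 6.43×10⁻¹⁴ W
In dBm: 10 log₁₀(6.43×10⁻¹⁴ / 10⁻³) = −101.9 dBm

−101.9 dBm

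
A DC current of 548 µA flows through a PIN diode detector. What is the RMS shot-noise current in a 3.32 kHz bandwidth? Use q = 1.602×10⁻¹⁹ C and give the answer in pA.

I_n = √(2qI·B)
2qI·B = 2 × 1.602×10⁻¹⁹ × 5.48×10⁻⁴ × 3.32×10³ = 5.83×10⁻¹⁹ A²
I_n = √(5.83×10⁻¹⁹) = 7.63×10⁻¹⁰ A = 763 pA

763 pA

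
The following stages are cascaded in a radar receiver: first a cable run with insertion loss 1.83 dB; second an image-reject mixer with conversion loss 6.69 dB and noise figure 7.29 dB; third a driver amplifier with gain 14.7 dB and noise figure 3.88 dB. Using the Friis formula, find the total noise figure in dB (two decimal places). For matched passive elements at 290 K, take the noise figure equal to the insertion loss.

12.66 dB

Convert to linear (a loss of L dB is a gain of −L dB): F_i = 10^(NF_i/10), G_i = 10^(G_i,dB/10)
  Stage 1: F_1 = 10^(1.83/10) = 1.524, G_1 = 10^(−1.83/10) = 0.6561
  Stage 2: F_2 = 10^(7.29/10) = 5.358, G_2 = 10^(−6.69/10) = 0.2143
  Stage 3: F_3 = 10^(3.88/10) = 2.443, G_3 = 10^(14.7/10) = 29.51
Friis cascade:
  F = 1.524 + (5.358 − 1)/0.6561 + (2.443 − 1)/0.1406 = 18.43
NF = 10 log₁₀(18.43) = 12.66 dB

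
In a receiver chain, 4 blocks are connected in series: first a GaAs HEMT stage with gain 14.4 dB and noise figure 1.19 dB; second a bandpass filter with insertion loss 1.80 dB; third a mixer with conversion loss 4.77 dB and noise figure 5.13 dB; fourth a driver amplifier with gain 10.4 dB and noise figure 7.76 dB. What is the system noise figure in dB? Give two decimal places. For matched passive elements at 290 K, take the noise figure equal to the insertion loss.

3.57 dB

Convert to linear (a loss of L dB is a gain of −L dB): F_i = 10^(NF_i/10), G_i = 10^(G_i,dB/10)
  Stage 1: F_1 = 10^(1.19/10) = 1.315, G_1 = 10^(14.4/10) = 27.54
  Stage 2: F_2 = 10^(1.80/10) = 1.514, G_2 = 10^(−1.80/10) = 0.6607
  Stage 3: F_3 = 10^(5.13/10) = 3.258, G_3 = 10^(−4.77/10) = 0.3334
  Stage 4: F_4 = 10^(7.76/10) = 5.970, G_4 = 10^(10.4/10) = 10.96
Friis cascade:
  F = 1.315 + (1.514 − 1)/27.54 + (3.258 − 1)/18.20 + (5.970 − 1)/6.067 = 2.277
NF = 10 log₁₀(2.277) = 3.57 dB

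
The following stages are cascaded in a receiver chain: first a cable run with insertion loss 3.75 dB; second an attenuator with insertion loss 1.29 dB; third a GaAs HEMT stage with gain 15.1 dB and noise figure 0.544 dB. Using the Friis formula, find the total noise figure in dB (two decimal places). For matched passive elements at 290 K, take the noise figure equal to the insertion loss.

Convert to linear (a loss of L dB is a gain of −L dB): F_i = 10^(NF_i/10), G_i = 10^(G_i,dB/10)
  Stage 1: F_1 = 10^(3.75/10) = 2.371, G_1 = 10^(−3.75/10) = 0.4217
  Stage 2: F_2 = 10^(1.29/10) = 1.346, G_2 = 10^(−1.29/10) = 0.7430
  Stage 3: F_3 = 10^(0.544/10) = 1.133, G_3 = 10^(15.1/10) = 32.36
Friis cascade:
  F = 2.371 + (1.346 − 1)/0.4217 + (1.133 − 1)/0.3133 = 3.617
NF = 10 log₁₀(3.617) = 5.58 dB

5.58 dB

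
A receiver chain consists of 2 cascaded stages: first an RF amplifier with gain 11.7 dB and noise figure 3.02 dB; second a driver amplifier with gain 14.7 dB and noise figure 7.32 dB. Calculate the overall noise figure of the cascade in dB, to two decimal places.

3.62 dB

Convert to linear (a loss of L dB is a gain of −L dB): F_i = 10^(NF_i/10), G_i = 10^(G_i,dB/10)
  Stage 1: F_1 = 10^(3.02/10) = 2.004, G_1 = 10^(11.7/10) = 14.79
  Stage 2: F_2 = 10^(7.32/10) = 5.395, G_2 = 10^(14.7/10) = 29.51
Friis cascade:
  F = 2.004 + (5.395 − 1)/14.79 = 2.302
NF = 10 log₁₀(2.302) = 3.62 dB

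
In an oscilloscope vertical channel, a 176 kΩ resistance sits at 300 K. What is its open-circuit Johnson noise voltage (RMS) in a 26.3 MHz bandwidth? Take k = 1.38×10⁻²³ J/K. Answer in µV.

V_n = √(4kTRB)
4kTRB = 4 × 1.38×10⁻²³ × 300 × 1.76×10⁵ × 2.63×10⁷ = 7.67×10⁻⁸ V²
V_n = √(7.67×10⁻⁸) = 2.77×10⁻⁴ V = 277 µV

277 µV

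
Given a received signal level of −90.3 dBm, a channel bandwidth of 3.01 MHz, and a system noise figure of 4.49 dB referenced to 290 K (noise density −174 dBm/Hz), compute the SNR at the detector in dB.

Noise floor: N = −174 + 10 log₁₀(B) + NF
10 log₁₀(3.01×10⁶) = 64.79 dB
N = −174 + 64.79 + 4.49 = −104.72 dBm
SNR = P_sig − N = −90.3 − (−104.72) = 14.42 dB → 14.4 dB

14.4 dB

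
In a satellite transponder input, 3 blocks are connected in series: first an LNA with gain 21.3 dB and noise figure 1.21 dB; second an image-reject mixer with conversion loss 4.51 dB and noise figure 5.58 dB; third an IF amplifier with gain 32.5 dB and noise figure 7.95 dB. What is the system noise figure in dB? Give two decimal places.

Convert to linear (a loss of L dB is a gain of −L dB): F_i = 10^(NF_i/10), G_i = 10^(G_i,dB/10)
  Stage 1: F_1 = 10^(1.21/10) = 1.321, G_1 = 10^(21.3/10) = 134.9
  Stage 2: F_2 = 10^(5.58/10) = 3.614, G_2 = 10^(−4.51/10) = 0.3540
  Stage 3: F_3 = 10^(7.95/10) = 6.237, G_3 = 10^(32.5/10) = 1778
Friis cascade:
  F = 1.321 + (3.614 − 1)/134.9 + (6.237 − 1)/47.75 = 1.450
NF = 10 log₁₀(1.450) = 1.61 dB

1.61 dB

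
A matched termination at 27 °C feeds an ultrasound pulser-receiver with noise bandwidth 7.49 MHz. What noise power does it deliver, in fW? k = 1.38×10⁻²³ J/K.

T = 27 °C + 273.15 = 300.15 K
P_n = kTB = 1.38×10⁻²³ × 300.15 × 7.49×10⁶ = 3.10×10⁻¹⁴ W = 31.0 fW

31.0 fW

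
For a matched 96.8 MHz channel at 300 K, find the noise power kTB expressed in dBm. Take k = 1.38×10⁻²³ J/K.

P_n = kTB = 1.38×10⁻²³ × 300 × 9.68×10⁷ = 4.01×10⁻¹³ W
In dBm: 10 log₁₀(4.01×10⁻¹³ / 10⁻³) = −94.0 dBm

−94.0 dBm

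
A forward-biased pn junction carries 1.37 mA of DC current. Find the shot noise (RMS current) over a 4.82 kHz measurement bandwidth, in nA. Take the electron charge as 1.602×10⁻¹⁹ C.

1.45 nA

I_n = √(2qI·B)
2qI·B = 2 × 1.602×10⁻¹⁹ × 1.37×10⁻³ × 4.82×10³ = 2.12×10⁻¹⁸ A²
I_n = √(2.12×10⁻¹⁸) = 1.45×10⁻⁹ A = 1.45 nA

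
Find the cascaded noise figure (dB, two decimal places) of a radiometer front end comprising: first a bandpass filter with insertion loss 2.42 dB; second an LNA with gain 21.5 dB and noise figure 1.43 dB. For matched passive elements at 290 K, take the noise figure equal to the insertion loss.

Convert to linear (a loss of L dB is a gain of −L dB): F_i = 10^(NF_i/10), G_i = 10^(G_i,dB/10)
  Stage 1: F_1 = 10^(2.42/10) = 1.746, G_1 = 10^(−2.42/10) = 0.5728
  Stage 2: F_2 = 10^(1.43/10) = 1.390, G_2 = 10^(21.5/10) = 141.3
Friis cascade:
  F = 1.746 + (1.390 − 1)/0.5728 = 2.427
NF = 10 log₁₀(2.427) = 3.85 dB

3.85 dB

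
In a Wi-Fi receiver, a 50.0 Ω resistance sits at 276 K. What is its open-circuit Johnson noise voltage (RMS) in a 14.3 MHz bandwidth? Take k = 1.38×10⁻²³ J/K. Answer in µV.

V_n = √(4kTRB)
4kTRB = 4 × 1.38×10⁻²³ × 276 × 5.00×10¹ × 1.43×10⁷ = 1.09×10⁻¹¹ V²
V_n = √(1.09×10⁻¹¹) = 3.30×10⁻⁶ V = 3.30 µV

3.30 µV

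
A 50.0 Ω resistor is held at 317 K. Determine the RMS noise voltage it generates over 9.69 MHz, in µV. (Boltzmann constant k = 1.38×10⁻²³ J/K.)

2.91 µV

V_n = √(4kTRB)
4kTRB = 4 × 1.38×10⁻²³ × 317 × 5.00×10¹ × 9.69×10⁶ = 8.48×10⁻¹² V²
V_n = √(8.48×10⁻¹²) = 2.91×10⁻⁶ V = 2.91 µV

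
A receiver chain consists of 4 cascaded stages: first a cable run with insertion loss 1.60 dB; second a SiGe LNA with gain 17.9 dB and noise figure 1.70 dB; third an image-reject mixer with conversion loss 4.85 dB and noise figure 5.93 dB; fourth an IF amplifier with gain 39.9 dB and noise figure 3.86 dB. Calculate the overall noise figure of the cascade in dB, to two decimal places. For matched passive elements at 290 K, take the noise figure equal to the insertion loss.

Convert to linear (a loss of L dB is a gain of −L dB): F_i = 10^(NF_i/10), G_i = 10^(G_i,dB/10)
  Stage 1: F_1 = 10^(1.60/10) = 1.445, G_1 = 10^(−1.60/10) = 0.6918
  Stage 2: F_2 = 10^(1.70/10) = 1.479, G_2 = 10^(17.9/10) = 61.66
  Stage 3: F_3 = 10^(5.93/10) = 3.917, G_3 = 10^(−4.85/10) = 0.3273
  Stage 4: F_4 = 10^(3.86/10) = 2.432, G_4 = 10^(39.9/10) = 9772
Friis cascade:
  F = 1.445 + (1.479 − 1)/0.6918 + (3.917 − 1)/42.66 + (2.432 − 1)/13.96 = 2.309
NF = 10 log₁₀(2.309) = 3.63 dB

3.63 dB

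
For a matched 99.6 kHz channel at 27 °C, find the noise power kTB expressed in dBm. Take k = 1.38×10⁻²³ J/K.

T = 27 °C + 273.15 = 300.15 K
P_n = kTB = 1.38×10⁻²³ × 300.15 × 9.96×10⁴ = 4.13×10⁻¹⁶ W
In dBm: 10 log₁₀(4.13×10⁻¹⁶ / 10⁻³) = −123.8 dBm

−123.8 dBm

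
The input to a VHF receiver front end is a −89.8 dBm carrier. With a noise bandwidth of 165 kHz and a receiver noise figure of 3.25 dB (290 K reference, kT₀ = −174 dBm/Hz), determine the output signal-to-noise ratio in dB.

Noise floor: N = −174 + 10 log₁₀(B) + NF
10 log₁₀(1.65×10⁵) = 52.17 dB
N = −174 + 52.17 + 3.25 = −118.58 dBm
SNR = P_sig − N = −89.8 − (−118.58) = 28.78 dB → 28.8 dB

28.8 dB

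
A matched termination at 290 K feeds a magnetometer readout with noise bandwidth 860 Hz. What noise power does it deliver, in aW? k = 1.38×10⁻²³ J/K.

3.44 aW

P_n = kTB = 1.38×10⁻²³ × 290 × 8.60×10² = 3.44×10⁻¹⁸ W = 3.44 aW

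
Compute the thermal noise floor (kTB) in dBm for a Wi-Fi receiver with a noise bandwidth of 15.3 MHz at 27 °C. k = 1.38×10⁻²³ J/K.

T = 27 °C + 273.15 = 300.15 K
P_n = kTB = 1.38×10⁻²³ × 300.15 × 1.53×10⁷ = 6.34×10⁻¹⁴ W
In dBm: 10 log₁₀(6.34×10⁻¹⁴ / 10⁻³) = −102.0 dBm

−102.0 dBm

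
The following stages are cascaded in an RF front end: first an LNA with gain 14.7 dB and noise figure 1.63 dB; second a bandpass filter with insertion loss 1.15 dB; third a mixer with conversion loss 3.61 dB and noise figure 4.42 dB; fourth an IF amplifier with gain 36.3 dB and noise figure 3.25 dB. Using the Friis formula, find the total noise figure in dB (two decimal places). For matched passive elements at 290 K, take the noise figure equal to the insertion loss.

2.19 dB

Convert to linear (a loss of L dB is a gain of −L dB): F_i = 10^(NF_i/10), G_i = 10^(G_i,dB/10)
  Stage 1: F_1 = 10^(1.63/10) = 1.455, G_1 = 10^(14.7/10) = 29.51
  Stage 2: F_2 = 10^(1.15/10) = 1.303, G_2 = 10^(−1.15/10) = 0.7674
  Stage 3: F_3 = 10^(4.42/10) = 2.767, G_3 = 10^(−3.61/10) = 0.4355
  Stage 4: F_4 = 10^(3.25/10) = 2.113, G_4 = 10^(36.3/10) = 4266
Friis cascade:
  F = 1.455 + (1.303 − 1)/29.51 + (2.767 − 1)/22.65 + (2.113 − 1)/9.863 = 1.657
NF = 10 log₁₀(1.657) = 2.19 dB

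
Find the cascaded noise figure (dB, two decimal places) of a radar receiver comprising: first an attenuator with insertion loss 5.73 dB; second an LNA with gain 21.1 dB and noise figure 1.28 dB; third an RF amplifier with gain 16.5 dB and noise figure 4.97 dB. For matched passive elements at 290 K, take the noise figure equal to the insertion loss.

7.06 dB

Convert to linear (a loss of L dB is a gain of −L dB): F_i = 10^(NF_i/10), G_i = 10^(G_i,dB/10)
  Stage 1: F_1 = 10^(5.73/10) = 3.741, G_1 = 10^(−5.73/10) = 0.2673
  Stage 2: F_2 = 10^(1.28/10) = 1.343, G_2 = 10^(21.1/10) = 128.8
  Stage 3: F_3 = 10^(4.97/10) = 3.141, G_3 = 10^(16.5/10) = 44.67
Friis cascade:
  F = 3.741 + (1.343 − 1)/0.2673 + (3.141 − 1)/34.43 = 5.086
NF = 10 log₁₀(5.086) = 7.06 dB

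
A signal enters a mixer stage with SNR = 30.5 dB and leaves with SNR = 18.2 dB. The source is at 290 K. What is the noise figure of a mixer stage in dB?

NF (dB) = SNR_in(dB) − SNR_out(dB) when the source is at T₀
NF = 30.5 − 18.2 = 12.3 dB

12.3 dB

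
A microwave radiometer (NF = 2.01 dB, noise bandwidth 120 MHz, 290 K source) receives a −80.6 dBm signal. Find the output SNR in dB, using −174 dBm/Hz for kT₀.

Noise floor: N = −174 + 10 log₁₀(B) + NF
10 log₁₀(1.20×10⁸) = 80.79 dB
N = −174 + 80.79 + 2.01 = −91.20 dBm
SNR = P_sig − N = −80.6 − (−91.20) = 10.60 dB → 10.6 dB

10.6 dB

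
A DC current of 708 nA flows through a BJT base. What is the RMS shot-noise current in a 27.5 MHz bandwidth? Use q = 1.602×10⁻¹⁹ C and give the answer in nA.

2.50 nA

I_n = √(2qI·B)
2qI·B = 2 × 1.602×10⁻¹⁹ × 7.08×10⁻⁷ × 2.75×10⁷ = 6.24×10⁻¹⁸ A²
I_n = √(6.24×10⁻¹⁸) = 2.50×10⁻⁹ A = 2.50 nA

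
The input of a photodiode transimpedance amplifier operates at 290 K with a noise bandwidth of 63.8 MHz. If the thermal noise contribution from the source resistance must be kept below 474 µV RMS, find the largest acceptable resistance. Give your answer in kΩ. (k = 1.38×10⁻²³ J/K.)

Johnson–Nyquist: V_n = √(4kTRB) ⇒ R = V_n² / (4kTB)
4kTB = 4 × 1.38×10⁻²³ × 290 × 6.38×10⁷ = 1.02×10⁻¹²
R = (4.74×10⁻⁴)² / 1.02×10⁻¹² = 2.20×10⁵ Ω = 220 kΩ

220 kΩ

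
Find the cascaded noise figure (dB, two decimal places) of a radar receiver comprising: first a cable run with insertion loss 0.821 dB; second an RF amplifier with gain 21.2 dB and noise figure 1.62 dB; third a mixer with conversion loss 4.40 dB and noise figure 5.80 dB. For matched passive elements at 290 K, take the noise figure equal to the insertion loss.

2.50 dB

Convert to linear (a loss of L dB is a gain of −L dB): F_i = 10^(NF_i/10), G_i = 10^(G_i,dB/10)
  Stage 1: F_1 = 10^(0.821/10) = 1.208, G_1 = 10^(−0.821/10) = 0.8278
  Stage 2: F_2 = 10^(1.62/10) = 1.452, G_2 = 10^(21.2/10) = 131.8
  Stage 3: F_3 = 10^(5.80/10) = 3.802, G_3 = 10^(−4.40/10) = 0.3631
Friis cascade:
  F = 1.208 + (1.452 − 1)/0.8278 + (3.802 − 1)/109.1 = 1.780
NF = 10 log₁₀(1.780) = 2.50 dB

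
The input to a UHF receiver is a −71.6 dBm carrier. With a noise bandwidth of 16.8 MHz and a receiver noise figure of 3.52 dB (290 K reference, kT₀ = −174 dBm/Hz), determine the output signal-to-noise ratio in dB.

26.6 dB

Noise floor: N = −174 + 10 log₁₀(B) + NF
10 log₁₀(1.68×10⁷) = 72.25 dB
N = −174 + 72.25 + 3.52 = −98.23 dBm
SNR = P_sig − N = −71.6 − (−98.23) = 26.63 dB → 26.6 dB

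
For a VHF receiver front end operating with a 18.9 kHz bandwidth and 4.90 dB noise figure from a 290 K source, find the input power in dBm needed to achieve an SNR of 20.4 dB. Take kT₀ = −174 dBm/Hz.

Sensitivity = −174 + 10 log₁₀(B) + NF + SNR_min
= −174 + 42.76 + 4.90 + 20.4
= −105.94 dBm → −105.9 dBm

−105.9 dBm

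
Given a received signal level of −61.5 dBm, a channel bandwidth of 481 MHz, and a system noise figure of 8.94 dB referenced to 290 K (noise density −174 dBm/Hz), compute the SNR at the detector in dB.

16.7 dB

Noise floor: N = −174 + 10 log₁₀(B) + NF
10 log₁₀(4.81×10⁸) = 86.82 dB
N = −174 + 86.82 + 8.94 = −78.24 dBm
SNR = P_sig − N = −61.5 − (−78.24) = 16.74 dB → 16.7 dB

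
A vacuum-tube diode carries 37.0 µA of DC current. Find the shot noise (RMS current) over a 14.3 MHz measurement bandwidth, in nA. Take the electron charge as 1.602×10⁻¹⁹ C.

13.0 nA

I_n = √(2qI·B)
2qI·B = 2 × 1.602×10⁻¹⁹ × 3.70×10⁻⁵ × 1.43×10⁷ = 1.70×10⁻¹⁶ A²
I_n = √(1.70×10⁻¹⁶) = 1.30×10⁻⁸ A = 13.0 nA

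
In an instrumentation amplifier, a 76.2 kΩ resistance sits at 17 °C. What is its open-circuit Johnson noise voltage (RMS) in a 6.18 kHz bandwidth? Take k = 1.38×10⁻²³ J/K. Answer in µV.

T = 17 °C + 273.15 = 290.15 K
V_n = √(4kTRB)
4kTRB = 4 × 1.38×10⁻²³ × 290.15 × 7.62×10⁴ × 6.18×10³ = 7.54×10⁻¹² V²
V_n = √(7.54×10⁻¹²) = 2.75×10⁻⁶ V = 2.75 µV

2.75 µV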